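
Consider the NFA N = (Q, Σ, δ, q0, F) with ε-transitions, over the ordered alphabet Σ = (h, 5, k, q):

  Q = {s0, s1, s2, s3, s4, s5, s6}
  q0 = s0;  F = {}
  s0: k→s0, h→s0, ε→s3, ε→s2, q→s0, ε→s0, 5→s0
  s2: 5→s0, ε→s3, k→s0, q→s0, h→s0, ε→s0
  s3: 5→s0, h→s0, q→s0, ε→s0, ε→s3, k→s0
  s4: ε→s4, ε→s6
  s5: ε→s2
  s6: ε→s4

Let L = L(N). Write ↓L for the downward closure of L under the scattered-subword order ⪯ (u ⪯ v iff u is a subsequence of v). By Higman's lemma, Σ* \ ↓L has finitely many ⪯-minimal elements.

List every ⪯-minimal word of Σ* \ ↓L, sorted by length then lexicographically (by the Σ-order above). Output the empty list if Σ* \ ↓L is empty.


|Q|=7, |F|=0, |δ|=23 (11 ε).
min D↑ (1 st, q0=0, F={0}): 0:h→0,5→0,k→0,q→0.
ε ∈ L(D↑) — L = ∅.

Antichain: [ε].


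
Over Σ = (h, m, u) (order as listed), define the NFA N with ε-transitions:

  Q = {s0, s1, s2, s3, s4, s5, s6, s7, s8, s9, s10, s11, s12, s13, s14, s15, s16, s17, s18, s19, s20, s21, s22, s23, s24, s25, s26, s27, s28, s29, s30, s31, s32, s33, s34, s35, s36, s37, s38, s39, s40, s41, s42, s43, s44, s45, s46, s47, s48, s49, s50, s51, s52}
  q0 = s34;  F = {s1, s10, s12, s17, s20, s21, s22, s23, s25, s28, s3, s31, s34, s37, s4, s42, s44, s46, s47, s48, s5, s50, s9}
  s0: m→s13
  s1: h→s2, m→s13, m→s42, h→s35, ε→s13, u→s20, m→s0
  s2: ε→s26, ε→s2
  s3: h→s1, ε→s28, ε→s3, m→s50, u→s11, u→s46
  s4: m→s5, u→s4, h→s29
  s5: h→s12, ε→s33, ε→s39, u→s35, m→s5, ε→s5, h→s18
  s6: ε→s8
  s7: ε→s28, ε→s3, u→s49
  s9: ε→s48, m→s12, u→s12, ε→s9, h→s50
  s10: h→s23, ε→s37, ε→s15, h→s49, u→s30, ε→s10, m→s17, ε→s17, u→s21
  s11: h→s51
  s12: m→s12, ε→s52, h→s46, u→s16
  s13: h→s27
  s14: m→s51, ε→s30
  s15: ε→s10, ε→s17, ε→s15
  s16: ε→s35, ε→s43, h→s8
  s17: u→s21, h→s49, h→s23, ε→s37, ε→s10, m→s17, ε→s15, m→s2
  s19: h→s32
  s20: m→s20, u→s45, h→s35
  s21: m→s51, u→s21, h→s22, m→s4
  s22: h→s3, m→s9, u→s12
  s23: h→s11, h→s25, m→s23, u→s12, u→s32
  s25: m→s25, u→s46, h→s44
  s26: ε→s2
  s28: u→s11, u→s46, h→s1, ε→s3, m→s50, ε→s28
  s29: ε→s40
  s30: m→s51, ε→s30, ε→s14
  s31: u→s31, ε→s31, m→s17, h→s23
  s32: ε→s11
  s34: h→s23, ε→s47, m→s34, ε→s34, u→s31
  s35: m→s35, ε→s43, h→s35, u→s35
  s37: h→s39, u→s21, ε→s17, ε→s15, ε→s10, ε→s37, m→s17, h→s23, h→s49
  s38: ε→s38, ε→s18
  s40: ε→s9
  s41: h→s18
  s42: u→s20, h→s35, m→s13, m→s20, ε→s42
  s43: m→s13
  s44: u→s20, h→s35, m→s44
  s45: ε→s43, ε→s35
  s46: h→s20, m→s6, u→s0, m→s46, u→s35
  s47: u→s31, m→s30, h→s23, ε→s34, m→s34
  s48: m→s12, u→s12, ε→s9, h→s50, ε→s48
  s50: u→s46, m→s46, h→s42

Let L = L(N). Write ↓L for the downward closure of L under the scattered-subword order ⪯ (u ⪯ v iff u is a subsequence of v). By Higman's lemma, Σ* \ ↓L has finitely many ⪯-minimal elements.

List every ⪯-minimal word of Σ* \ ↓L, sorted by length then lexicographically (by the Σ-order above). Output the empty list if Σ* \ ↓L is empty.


|Q|=53, |F|=23, |δ|=152 (51 ε).
min D↑ (19 st, q0=0, F={8}): 0:h→1,m→0,u→2 1:h→3,m→1,u→4 2:h→1,m→5,u→2 3:h→6,m→3,u→7 4:h→7,m→4,u→8 5:h→1,m→5,u→9 6:h→8,m→6,u→10 7:h→10,m→7,u→8 8:h→8,m→8,u→8 9:h→11,m→12,u→9 10:h→8,m→10,u→8 11:h→13,m→14,u→4 12:h→14,m→15,u→12 13:h→16,m→17,u→7 14:h→17,m→4,u→4 15:h→4,m→15,u→8 16:h→8,m→18,u→10 17:h→18,m→7,u→7 18:h→8,m→10,u→10 [Hopcroft].
'huu': run [47, 34, 16, 8] end={s0,s13,s16,s27,s35,s43,s45,s8} — reject; 3/3 single-dels accept.
'hhhh': N↓-sim [47, 34, 21, 13, 6] end={s13,s2,s26,s27,s35,s43} rej; 4/4 del acc.
'umummu': |S_i|=[47, 45, 44, 36, 25, 17, 8] end={s0,s13,s16,s27,s35,s43,s45,s8} rej; 6/6 single-dels accept.
3 words, ⪯-incomp.

A = [huu, hhhh, umummu].


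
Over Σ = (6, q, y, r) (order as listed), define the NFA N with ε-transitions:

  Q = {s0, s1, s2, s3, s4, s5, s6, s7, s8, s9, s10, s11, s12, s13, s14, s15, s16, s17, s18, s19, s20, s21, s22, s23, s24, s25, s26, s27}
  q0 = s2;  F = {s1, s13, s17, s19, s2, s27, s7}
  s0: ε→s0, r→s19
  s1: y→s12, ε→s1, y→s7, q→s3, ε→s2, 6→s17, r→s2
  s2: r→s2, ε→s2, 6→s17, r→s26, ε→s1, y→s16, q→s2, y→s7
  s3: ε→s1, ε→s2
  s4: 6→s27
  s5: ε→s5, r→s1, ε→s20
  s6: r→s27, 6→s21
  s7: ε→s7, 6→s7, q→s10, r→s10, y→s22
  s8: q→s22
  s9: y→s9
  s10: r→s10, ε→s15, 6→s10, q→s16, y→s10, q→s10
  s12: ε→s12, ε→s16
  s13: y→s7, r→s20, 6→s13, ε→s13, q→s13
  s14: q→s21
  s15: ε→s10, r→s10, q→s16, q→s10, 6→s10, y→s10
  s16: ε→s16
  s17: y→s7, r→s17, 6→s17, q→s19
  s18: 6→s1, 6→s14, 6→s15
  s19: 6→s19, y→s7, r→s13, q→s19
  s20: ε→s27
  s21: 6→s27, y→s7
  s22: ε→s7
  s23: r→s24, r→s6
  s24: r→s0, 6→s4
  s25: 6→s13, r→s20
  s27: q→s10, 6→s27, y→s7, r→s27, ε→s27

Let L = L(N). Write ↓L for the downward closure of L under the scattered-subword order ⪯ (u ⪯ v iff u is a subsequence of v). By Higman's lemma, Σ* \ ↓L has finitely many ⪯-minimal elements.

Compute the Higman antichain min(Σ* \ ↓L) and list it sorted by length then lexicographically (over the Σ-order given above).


|Q|=28, |F|=7, |δ|=79 (19 ε).
min D↑ (7 st, q0=0, F={4}): 0:6→1,q→0,y→2,r→0 1:6→1,q→3,y→2,r→1 2:6→2,q→4,y→2,r→4 3:6→3,q→3,y→2,r→5 4:6→4,q→4,y→4,r→4 5:6→5,q→5,y→2,r→6 6:6→6,q→4,y→2,r→6.
'yq': N↓-sim [15, 6, 3] end={s10,s15,s16} ∉↓L; 2/2 deletions ∈↓L.
'yr': N↓-sim [15, 6, 3] end={s10,s15,s16} rej; 2/2 del acc.
'6qrrq': N↓-sim [15, 10, 9, 8, 7, 3] end={s10,s15,s16} rej; 5/5 deletions ∈↓L.
3 words, ⪯-incomp.

min(Σ*\↓L) = [yq, yr, 6qrrq].


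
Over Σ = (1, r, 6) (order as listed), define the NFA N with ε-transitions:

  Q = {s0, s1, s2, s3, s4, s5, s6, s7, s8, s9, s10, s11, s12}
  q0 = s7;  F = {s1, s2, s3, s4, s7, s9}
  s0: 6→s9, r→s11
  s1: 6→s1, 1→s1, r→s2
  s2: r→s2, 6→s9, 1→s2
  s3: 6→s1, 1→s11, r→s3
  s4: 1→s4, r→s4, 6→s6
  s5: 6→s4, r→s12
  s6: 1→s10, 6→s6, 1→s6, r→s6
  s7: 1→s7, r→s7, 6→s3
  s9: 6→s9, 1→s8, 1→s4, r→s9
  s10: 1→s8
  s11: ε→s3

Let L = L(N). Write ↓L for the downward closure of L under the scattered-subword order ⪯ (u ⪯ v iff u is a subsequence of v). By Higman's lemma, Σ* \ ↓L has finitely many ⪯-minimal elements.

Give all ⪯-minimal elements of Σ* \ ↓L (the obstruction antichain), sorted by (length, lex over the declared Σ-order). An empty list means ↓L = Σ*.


min(Σ*\↓L) = [66r616].

|Q|=13, |F|=6, |δ|=29 (1 ε).
min D↑ (7 st, q0=0, F={6}): 0:1→0,r→0,6→1 1:1→1,r→1,6→2 2:1→2,r→3,6→2 3:1→3,r→3,6→4 4:1→5,r→4,6→4 5:1→5,r→5,6→6 6:1→6,r→6,6→6 (ε-aug+det+¬).
'66r616': N↓-sim [10, 9, 7, 6, 5, 4, 3] end={s10,s6,s8} rej; 6/6 del acc.
1 obstructions.


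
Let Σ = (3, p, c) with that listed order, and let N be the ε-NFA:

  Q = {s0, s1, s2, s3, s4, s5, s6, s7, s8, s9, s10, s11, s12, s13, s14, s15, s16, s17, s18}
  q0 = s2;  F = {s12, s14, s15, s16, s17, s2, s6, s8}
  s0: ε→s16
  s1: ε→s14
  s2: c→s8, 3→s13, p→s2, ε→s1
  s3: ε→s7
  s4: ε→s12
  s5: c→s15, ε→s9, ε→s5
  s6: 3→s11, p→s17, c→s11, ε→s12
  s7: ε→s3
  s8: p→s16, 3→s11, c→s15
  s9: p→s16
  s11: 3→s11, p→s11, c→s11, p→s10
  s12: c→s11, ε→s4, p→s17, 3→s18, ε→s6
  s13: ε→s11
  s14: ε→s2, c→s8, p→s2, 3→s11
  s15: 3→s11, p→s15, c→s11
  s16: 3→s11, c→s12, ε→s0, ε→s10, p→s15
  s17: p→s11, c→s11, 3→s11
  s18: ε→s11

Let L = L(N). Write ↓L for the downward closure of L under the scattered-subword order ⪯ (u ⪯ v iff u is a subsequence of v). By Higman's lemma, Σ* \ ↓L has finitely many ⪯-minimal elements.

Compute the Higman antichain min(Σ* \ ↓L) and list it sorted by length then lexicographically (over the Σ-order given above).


Antichain: [3, ccc, cppc, cpcpp].

|Q|=19, |F|=8, |δ|=46 (16 ε).
min D↑ (7 st, q0=0, F={1}): 0:3→1,p→0,c→2 1:3→1,p→1,c→1 2:3→1,p→3,c→4 3:3→1,p→4,c→5 4:3→1,p→4,c→1 5:3→1,p→6,c→1 6:3→1,p→1,c→1 (ε-aug+det+¬).
'3': run [15, 4] end={s10,s11,s13,s18} — reject; 1/1 single-dels accept.
'ccc': N↓-sim [15, 11, 8, 2] end={s10,s11} ∉↓L; 3/3 del acc.
'cppc': N↓-sim [15, 11, 10, 4, 2] end={s10,s11} ∉↓L; 4/4 del acc.
'cpcpp': run [15, 11, 10, 7, 3, 2] end={s10,s11} ∉↓L; 5/5 single-dels accept.
4 obstructions.


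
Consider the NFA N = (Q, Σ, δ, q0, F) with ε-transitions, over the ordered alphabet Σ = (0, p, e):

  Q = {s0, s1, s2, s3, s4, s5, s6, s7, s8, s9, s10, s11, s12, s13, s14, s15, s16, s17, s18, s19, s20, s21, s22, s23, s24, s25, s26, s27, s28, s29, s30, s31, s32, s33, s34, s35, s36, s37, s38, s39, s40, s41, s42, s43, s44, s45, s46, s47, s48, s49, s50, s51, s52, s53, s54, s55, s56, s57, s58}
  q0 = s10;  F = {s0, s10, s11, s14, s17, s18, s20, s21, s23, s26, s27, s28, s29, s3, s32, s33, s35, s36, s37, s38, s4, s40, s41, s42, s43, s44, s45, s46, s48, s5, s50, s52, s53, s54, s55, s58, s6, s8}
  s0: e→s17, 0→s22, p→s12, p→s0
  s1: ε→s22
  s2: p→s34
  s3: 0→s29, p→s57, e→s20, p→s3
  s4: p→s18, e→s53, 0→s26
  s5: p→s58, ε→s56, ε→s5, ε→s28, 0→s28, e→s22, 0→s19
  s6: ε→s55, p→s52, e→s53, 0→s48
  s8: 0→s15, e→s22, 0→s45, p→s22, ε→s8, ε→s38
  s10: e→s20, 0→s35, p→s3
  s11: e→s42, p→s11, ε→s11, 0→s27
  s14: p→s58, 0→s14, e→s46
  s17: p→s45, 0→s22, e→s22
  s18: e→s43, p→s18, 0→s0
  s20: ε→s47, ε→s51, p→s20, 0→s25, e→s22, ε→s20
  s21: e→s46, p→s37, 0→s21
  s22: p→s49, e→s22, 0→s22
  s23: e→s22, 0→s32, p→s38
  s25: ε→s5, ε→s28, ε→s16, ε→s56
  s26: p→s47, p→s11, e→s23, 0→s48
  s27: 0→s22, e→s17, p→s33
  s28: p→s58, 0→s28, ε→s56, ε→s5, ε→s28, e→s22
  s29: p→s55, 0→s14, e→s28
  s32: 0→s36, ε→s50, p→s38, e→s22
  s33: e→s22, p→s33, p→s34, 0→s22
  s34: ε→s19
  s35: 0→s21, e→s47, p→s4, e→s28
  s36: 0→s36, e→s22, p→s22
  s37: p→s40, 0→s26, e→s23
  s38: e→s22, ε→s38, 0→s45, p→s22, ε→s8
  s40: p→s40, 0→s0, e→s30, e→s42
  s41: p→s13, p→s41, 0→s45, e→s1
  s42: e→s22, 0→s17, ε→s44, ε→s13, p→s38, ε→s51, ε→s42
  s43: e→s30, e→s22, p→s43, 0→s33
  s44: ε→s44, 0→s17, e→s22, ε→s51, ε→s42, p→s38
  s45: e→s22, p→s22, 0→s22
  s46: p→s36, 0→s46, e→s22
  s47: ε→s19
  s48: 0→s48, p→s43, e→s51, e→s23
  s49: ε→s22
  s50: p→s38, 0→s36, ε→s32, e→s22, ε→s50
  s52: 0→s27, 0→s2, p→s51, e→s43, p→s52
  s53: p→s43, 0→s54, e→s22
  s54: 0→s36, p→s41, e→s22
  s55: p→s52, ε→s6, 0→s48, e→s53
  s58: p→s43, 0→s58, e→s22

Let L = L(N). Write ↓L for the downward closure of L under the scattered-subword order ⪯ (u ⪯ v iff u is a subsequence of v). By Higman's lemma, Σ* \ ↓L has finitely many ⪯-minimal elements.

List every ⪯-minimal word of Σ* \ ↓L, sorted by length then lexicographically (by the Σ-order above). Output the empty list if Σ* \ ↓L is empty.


|Q|=59, |F|=38, |δ|=165 (34 ε).
min D↑ (34 st, q0=0, F={8}): 0:0→1,p→2,e→3 1:0→4,p→5,e→6 2:0→7,p→2,e→3 3:0→6,p→3,e→8 4:0→4,p→9,e→10 5:0→11,p→12,e→13 6:0→6,p→14,e→8 7:0→15,p→16,e→6 8:0→8,p→8,e→8 9:0→11,p→17,e→18 10:0→10,p→19,e→8 11:0→20,p→21,e→18 12:0→22,p→12,e→23 13:0→24,p→23,e→8 14:0→14,p→23,e→8 15:0→15,p→14,e→10 16:0→20,p→25,e→13 17:0→22,p→17,e→26 18:0→27,p→28,e→8 19:0→19,p→8,e→8 20:0→20,p→23,e→18 21:0→29,p→21,e→26 22:0→8,p→22,e→30 23:0→31,p→23,e→8 24:0→19,p→32,e→8 25:0→29,p→25,e→23 26:0→30,p→28,e→8 27:0→19,p→28,e→8 28:0→33,p→8,e→8 29:0→8,p→31,e→30 30:0→8,p→33,e→8 31:0→8,p→31,e→8 32:0→33,p→32,e→8 33:0→8,p→8,e→8 [Hopcroft].
'ee': run [54, 33, 4] end={s1,s22,s30,s49} rej; 2/2 deletions ∈↓L.
'00epp': run [54, 50, 40, 18, 7, 2] end={s22,s49} — reject; 5/5 single-dels accept.
'0pp00': |S_i|=[54, 50, 40, 27, 12, 2] end={s22,s49} — reject; 5/5 del acc.
'p00pe': |S_i|=[54, 51, 44, 30, 16, 4] end={s1,s22,s30,s49} rej; 5/5 single-dels accept.
'0pe00p': |S_i|=[54, 50, 40, 24, 17, 5, 2] end={s22,s49} rej; 6/6 deletions ∈↓L.
5 minimals (antichain).

Antichain: [ee, 00epp, 0pp00, p00pe, 0pe00p].


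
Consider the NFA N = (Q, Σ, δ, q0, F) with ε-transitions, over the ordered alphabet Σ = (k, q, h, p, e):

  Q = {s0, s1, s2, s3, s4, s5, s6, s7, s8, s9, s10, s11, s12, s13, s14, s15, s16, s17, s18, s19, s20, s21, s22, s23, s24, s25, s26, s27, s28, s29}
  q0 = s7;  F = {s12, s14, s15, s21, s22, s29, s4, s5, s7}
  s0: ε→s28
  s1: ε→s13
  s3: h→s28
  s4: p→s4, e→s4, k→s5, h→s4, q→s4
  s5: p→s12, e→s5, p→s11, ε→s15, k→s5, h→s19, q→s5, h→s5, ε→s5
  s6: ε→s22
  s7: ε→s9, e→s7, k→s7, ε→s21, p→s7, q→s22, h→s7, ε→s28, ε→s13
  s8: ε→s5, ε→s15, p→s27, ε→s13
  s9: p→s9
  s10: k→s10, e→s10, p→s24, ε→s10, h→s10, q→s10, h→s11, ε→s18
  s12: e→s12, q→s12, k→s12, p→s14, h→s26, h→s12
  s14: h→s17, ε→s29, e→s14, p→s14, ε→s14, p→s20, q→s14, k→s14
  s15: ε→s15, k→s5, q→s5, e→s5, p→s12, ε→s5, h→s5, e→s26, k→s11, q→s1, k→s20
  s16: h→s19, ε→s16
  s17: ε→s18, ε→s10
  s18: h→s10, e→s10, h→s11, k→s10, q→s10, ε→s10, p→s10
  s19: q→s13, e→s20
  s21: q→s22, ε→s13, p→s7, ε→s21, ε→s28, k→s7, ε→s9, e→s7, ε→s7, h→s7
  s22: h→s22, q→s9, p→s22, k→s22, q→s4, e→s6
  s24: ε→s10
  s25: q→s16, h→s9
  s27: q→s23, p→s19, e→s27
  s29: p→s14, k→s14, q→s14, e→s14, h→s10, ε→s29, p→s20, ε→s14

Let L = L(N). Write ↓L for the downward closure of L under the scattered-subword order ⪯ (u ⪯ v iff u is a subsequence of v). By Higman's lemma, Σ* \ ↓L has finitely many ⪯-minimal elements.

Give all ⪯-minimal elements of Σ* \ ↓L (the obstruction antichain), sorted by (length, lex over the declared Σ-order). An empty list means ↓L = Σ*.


Antichain: [qqkpph].

|Q|=30, |F|=9, |δ|=108 (30 ε).
min D↑ (7 st, q0=0, F={6}): 0:k→0,q→1,h→0,p→0,e→0 1:k→1,q→2,h→1,p→1,e→1 2:k→3,q→2,h→2,p→2,e→2 3:k→3,q→3,h→3,p→4,e→3 4:k→4,q→4,h→4,p→5,e→4 5:k→5,q→5,h→6,p→5,e→5 6:k→6,q→6,h→6,p→6,e→6 (ε-aug+det+¬).
'qqkpph': run [22, 19, 17, 15, 10, 8, 5] end={s10,s11,s17,s18,s24} — reject; 6/6 del acc.
1 obstructions.


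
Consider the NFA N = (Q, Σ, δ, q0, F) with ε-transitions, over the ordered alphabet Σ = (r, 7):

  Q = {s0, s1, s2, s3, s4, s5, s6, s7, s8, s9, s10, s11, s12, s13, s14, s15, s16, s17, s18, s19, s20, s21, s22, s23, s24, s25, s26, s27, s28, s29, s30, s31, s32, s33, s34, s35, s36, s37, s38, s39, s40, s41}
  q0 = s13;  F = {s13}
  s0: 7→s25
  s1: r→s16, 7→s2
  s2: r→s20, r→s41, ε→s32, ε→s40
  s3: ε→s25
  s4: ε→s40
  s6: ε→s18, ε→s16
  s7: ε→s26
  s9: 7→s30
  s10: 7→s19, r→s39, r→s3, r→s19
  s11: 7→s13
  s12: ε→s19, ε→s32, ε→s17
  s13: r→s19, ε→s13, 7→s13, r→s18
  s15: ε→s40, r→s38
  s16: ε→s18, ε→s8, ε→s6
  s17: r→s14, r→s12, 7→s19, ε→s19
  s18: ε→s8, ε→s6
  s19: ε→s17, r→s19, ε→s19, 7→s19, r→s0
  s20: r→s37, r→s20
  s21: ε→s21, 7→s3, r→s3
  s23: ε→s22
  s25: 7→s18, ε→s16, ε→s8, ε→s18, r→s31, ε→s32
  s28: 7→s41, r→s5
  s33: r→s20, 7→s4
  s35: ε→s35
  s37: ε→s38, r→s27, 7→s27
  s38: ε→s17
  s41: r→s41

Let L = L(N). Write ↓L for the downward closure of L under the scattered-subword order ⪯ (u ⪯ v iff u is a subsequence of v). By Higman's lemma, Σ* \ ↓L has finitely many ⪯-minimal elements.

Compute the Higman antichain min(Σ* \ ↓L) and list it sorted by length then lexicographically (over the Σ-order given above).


|Q|=42, |F|=1, |δ|=63 (29 ε).
min D↑ (2 st, q0=0, F={1}): 0:r→1,7→0 1:r→1,7→1 [Hopcroft].
'r': |S_i|=[13, 12] end={s0,s12,s14,s16,s17,s18,s19,s25,s31,s32,s6,s8} rej; 1/1 del acc.
1 obstructions.

Antichain: [r].


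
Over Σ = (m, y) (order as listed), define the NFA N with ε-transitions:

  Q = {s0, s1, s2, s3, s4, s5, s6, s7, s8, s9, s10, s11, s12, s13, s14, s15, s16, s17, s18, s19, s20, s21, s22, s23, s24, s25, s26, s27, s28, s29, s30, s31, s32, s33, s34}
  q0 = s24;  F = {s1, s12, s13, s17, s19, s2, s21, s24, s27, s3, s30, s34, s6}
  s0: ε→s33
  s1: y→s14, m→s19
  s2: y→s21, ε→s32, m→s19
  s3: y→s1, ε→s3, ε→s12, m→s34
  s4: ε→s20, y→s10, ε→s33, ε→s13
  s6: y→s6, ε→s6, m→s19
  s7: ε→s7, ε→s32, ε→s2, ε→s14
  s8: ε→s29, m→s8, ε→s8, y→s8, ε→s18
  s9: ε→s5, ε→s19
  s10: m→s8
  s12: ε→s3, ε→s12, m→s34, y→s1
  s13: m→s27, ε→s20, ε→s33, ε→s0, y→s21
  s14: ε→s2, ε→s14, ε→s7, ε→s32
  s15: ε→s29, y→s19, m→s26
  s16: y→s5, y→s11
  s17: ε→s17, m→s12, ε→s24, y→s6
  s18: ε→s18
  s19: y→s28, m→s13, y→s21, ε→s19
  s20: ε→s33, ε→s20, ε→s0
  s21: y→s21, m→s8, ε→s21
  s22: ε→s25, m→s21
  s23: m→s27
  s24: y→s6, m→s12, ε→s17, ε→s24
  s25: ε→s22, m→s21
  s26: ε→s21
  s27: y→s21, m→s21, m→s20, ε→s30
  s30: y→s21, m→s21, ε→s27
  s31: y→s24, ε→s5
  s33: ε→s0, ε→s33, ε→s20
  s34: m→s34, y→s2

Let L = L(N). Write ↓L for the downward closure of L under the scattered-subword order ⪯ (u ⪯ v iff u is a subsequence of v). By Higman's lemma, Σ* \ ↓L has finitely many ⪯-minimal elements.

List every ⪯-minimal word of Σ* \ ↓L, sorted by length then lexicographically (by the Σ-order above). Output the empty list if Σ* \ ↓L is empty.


min(Σ*\↓L) = [ymym, mmyym, myyym, ymmmmm].

|Q|=35, |F|=13, |δ|=86 (46 ε).
min D↑ (11 st, q0=0, F={10}): 0:m→1,y→2 1:m→3,y→4 2:m→5,y→2 3:m→3,y→6 4:m→5,y→6 5:m→7,y→8 6:m→5,y→8 7:m→9,y→8 8:m→10,y→8 9:m→8,y→8 10:m→10,y→10 (ε-aug+det+¬).
'ymym': |S_i|=[23, 18, 12, 5, 3] end={s18,s29,s8} ∉↓L; 4/4 single-dels accept.
'mmyym': |S_i|=[23, 20, 15, 14, 5, 3] end={s18,s29,s8} — reject; 5/5 deletions ∈↓L.
'myyym': N↓-sim [23, 20, 17, 16, 5, 3] end={s18,s29,s8} — reject; 5/5 deletions ∈↓L.
'ymmmmm': N↓-sim [23, 18, 12, 10, 9, 7, 3] end={s18,s29,s8} — reject; 6/6 del acc.
4 minimals (antichain).


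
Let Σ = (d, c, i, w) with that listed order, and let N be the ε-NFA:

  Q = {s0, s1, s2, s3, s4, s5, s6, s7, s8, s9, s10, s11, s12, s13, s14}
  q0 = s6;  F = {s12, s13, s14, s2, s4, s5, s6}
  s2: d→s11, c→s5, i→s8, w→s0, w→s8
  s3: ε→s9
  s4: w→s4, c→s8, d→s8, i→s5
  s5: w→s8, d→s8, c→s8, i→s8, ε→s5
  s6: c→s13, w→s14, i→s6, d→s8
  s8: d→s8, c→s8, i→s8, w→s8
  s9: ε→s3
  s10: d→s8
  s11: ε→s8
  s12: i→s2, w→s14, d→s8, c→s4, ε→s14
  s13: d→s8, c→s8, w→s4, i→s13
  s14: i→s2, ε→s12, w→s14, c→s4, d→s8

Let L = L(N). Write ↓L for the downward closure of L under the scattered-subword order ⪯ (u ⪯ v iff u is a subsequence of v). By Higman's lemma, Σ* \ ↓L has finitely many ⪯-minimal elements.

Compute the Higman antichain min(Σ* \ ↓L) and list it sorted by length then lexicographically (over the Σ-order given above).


Antichain: [d, cc, wii, wiw].

|Q|=15, |F|=7, |δ|=40 (6 ε).
min D↑ (7 st, q0=0, F={1}): 0:d→1,c→2,i→0,w→3 1:d→1,c→1,i→1,w→1 2:d→1,c→1,i→2,w→4 3:d→1,c→4,i→5,w→3 4:d→1,c→1,i→6,w→4 5:d→1,c→6,i→1,w→1 6:d→1,c→1,i→1,w→1 (ε-aug+det+¬).
'd': run [10, 2] end={s11,s8} ∉↓L; 1/1 single-dels accept.
'cc': run [10, 4, 1] end={s8} rej; 2/2 single-dels accept.
'wii': run [10, 8, 5, 1] end={s8} — reject; 3/3 single-dels accept.
'wiw': N↓-sim [10, 8, 5, 2] end={s0,s8} rej; 3/3 single-dels accept.
4 obstructions.


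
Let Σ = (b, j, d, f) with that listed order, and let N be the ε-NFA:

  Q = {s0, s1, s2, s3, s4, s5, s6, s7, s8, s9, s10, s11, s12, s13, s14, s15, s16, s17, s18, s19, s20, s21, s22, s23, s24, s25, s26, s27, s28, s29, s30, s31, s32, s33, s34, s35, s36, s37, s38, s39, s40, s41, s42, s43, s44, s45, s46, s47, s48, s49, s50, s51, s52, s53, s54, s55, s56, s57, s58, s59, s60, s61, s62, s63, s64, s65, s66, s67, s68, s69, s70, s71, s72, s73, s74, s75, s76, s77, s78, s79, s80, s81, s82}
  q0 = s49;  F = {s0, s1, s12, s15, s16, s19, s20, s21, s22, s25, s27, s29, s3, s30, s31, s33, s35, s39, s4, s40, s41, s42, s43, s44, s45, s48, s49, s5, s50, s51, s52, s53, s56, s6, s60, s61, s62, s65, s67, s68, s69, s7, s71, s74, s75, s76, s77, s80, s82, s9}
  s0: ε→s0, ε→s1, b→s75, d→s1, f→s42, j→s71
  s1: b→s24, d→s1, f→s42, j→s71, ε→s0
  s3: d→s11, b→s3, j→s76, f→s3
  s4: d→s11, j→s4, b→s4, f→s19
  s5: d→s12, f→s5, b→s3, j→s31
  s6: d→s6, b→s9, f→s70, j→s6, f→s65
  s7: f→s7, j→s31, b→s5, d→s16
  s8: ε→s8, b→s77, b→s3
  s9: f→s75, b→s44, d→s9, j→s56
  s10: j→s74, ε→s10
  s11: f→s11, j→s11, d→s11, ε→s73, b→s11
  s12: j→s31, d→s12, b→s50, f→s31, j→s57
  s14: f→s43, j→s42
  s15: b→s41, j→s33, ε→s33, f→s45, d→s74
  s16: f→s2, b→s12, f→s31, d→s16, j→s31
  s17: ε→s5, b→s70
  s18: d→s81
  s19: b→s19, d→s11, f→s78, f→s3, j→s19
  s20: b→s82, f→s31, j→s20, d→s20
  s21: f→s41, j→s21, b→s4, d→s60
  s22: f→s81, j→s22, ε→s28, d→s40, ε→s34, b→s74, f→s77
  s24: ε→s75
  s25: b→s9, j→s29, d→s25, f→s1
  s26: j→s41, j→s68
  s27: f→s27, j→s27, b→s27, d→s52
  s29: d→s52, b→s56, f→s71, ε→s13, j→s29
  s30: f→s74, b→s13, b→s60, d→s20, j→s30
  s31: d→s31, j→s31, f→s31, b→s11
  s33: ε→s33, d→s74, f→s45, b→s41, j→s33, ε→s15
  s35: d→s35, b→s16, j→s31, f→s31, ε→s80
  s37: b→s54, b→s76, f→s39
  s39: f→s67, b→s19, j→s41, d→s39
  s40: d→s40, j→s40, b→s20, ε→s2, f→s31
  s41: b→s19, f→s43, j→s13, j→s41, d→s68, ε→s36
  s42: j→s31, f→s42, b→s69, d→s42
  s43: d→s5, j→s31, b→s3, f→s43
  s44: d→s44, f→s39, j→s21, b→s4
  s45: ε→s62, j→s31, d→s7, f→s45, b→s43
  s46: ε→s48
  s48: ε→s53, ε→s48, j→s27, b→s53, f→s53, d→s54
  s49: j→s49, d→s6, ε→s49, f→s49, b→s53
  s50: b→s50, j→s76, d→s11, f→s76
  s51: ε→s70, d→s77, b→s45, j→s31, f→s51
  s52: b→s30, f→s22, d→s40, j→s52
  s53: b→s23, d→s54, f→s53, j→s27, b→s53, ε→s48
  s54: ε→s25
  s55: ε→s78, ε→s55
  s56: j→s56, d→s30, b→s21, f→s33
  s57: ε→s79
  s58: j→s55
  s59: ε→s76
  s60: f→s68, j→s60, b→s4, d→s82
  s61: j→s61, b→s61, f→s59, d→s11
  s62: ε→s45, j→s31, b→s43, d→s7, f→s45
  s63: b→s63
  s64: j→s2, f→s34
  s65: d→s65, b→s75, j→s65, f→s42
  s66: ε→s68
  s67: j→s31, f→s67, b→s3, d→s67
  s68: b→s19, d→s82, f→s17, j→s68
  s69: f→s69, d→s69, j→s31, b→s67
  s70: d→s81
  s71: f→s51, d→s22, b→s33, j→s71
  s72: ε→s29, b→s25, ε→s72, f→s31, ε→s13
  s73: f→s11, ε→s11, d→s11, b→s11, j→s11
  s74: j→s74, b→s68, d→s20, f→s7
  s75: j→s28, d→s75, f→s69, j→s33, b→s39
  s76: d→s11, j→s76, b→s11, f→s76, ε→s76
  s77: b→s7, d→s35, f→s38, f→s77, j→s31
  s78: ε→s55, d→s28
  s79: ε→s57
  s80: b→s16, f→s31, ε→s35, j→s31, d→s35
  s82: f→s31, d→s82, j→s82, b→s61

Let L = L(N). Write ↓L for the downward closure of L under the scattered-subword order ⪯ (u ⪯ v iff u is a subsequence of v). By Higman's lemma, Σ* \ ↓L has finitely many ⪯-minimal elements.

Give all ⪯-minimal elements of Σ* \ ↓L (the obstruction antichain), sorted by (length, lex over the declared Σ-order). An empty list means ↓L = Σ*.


min(Σ*\↓L) = [dbbbd, dffjb, bjddfb].

|Q|=83, |F|=50, |δ|=277 (39 ε).
min D↑ (46 st, q0=0, F={29}): 0:b→1,j→0,d→2,f→0 1:b→1,j→3,d→4,f→1 2:b→5,j→2,d→2,f→6 3:b→3,j→3,d→7,f→3 4:b→5,j→8,d→4,f→9 5:b→10,j→11,d→5,f→12 6:b→12,j→6,d→6,f→13 7:b→14,j→7,d→15,f→16 8:b→11,j→8,d→7,f→17 9:b→12,j→17,d→9,f→13 10:b→18,j→19,d→10,f→20 11:b→19,j→11,d→14,f→21 12:b→20,j→21,d→12,f→22 13:b→22,j→23,d→13,f→13 14:b→24,j→14,d→25,f→26 15:b→25,j→15,d→15,f→23 16:b→26,j→16,d→15,f→27 17:b→21,j→17,d→16,f→28 18:b→18,j→18,d→29,f→30 19:b→18,j→19,d→24,f→31 20:b→30,j→31,d→20,f→32 21:b→31,j→21,d→26,f→33 22:b→32,j→23,d→22,f→22 23:b→29,j→23,d→23,f→23 24:b→18,j→24,d→34,f→35 25:b→34,j→25,d→25,f→23 26:b→35,j→26,d→25,f→36 27:b→36,j→23,d→37,f→27 28:b→33,j→23,d→27,f→28 29:b→29,j→29,d→29,f→29 30:b→30,j→30,d→29,f→38 31:b→30,j→31,d→35,f→39 32:b→38,j→23,d→32,f→32 33:b→39,j→23,d→36,f→33 34:b→40,j→34,d→34,f→23 35:b→30,j→35,d→34,f→41 36:b→41,j→23,d→42,f→36 37:b→42,j→23,d→37,f→23 38:b→38,j→43,d→29,f→38 39:b→38,j→23,d→41,f→39 40:b→40,j→40,d→29,f→43 41:b→38,j→23,d→44,f→41 42:b→44,j→23,d→42,f→23 43:b→29,j→43,d→29,f→43 44:b→45,j→23,d→44,f→23 45:b→45,j→43,d→29,f→43 [Hopcroft].
'dbbbd': |S_i|=[69, 64, 46, 31, 14, 4] end={s11,s28,s73,s81} rej; 5/5 deletions ∈↓L.
'dffjb': run [69, 64, 52, 31, 6, 2] end={s11,s73} — reject; 5/5 deletions ∈↓L.
'bjddfb': N↓-sim [69, 66, 51, 38, 19, 6, 2] end={s11,s73} rej; 6/6 single-dels accept.
3 obstructions.


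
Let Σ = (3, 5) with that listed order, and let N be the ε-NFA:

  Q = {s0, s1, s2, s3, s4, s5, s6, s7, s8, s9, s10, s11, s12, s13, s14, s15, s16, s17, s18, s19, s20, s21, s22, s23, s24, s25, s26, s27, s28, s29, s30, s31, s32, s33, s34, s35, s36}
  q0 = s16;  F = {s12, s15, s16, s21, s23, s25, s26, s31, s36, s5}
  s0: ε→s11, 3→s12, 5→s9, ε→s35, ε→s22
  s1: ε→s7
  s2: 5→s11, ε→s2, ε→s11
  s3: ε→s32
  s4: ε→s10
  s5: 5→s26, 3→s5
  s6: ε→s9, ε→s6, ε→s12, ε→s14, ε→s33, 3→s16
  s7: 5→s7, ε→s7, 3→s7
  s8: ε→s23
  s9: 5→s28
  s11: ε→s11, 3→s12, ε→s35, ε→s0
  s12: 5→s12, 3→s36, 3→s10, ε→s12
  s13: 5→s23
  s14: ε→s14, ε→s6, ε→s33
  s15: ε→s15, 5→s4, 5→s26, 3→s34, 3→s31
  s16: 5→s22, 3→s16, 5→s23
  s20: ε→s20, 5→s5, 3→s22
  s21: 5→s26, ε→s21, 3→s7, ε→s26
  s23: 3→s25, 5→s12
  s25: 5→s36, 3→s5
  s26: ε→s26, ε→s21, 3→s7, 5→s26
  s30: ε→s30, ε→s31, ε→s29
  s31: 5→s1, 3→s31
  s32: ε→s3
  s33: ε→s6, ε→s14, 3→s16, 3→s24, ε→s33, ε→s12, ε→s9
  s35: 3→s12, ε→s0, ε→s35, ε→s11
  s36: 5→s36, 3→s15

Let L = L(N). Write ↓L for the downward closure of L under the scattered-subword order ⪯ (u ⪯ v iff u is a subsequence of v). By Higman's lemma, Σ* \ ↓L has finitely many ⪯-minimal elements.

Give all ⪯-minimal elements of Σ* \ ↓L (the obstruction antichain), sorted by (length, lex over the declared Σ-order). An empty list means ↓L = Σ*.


|Q|=37, |F|=10, |δ|=78 (40 ε).
min D↑ (10 st, q0=0, F={8}): 0:3→0,5→1 1:3→2,5→3 2:3→4,5→5 3:3→5,5→3 4:3→4,5→6 5:3→7,5→5 6:3→8,5→6 7:3→9,5→6 8:3→8,5→8 9:3→9,5→8 (ε-aug+det+¬).
'53353': |S_i|=[16, 15, 12, 10, 6, 1] end={s7} rej; 5/5 single-dels accept.
'535335': run [16, 15, 12, 10, 9, 4, 2] end={s1,s7} ∉↓L; 6/6 single-dels accept.
'553335': |S_i|=[16, 15, 11, 10, 9, 4, 2] end={s1,s7} ∉↓L; 6/6 single-dels accept.
3 words, ⪯-incomp.

min(Σ*\↓L) = [53353, 535335, 553335].


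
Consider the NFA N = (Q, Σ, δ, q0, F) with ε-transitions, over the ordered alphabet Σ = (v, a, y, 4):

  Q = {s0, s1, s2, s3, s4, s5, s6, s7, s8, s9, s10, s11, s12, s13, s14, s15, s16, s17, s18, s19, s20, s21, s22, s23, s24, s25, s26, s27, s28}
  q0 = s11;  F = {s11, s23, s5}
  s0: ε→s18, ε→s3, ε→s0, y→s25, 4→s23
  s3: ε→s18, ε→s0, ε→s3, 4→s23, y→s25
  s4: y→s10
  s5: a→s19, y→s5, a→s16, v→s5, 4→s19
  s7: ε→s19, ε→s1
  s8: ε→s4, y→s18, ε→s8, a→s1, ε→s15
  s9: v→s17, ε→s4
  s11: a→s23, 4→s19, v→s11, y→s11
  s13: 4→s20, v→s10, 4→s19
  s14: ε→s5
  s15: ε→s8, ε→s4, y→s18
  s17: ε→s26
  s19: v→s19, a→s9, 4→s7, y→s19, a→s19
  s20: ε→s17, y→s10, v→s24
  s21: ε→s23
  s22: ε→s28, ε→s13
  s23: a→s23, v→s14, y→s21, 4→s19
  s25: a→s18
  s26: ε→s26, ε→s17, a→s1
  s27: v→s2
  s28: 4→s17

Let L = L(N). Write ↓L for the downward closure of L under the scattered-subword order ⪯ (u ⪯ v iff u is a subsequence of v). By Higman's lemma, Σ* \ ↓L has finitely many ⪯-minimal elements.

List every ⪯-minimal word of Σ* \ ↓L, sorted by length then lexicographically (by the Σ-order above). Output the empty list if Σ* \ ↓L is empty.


|Q|=29, |F|=3, |δ|=58 (22 ε).
min D↑ (4 st, q0=0, F={2}): 0:v→0,a→1,y→0,4→2 1:v→3,a→1,y→1,4→2 2:v→2,a→2,y→2,4→2 3:v→3,a→2,y→3,4→2 [Hopcroft].
'4': N↓-sim [14, 8] end={s1,s10,s17,s19,s26,s4,s7,s9} ∉↓L; 1/1 single-dels accept.
'ava': N↓-sim [14, 13, 11, 9] end={s1,s10,s16,s17,s19,s26,s4,s7,s9} — reject; 3/3 del acc.
2 minimals (antichain).

A = [4, ava].


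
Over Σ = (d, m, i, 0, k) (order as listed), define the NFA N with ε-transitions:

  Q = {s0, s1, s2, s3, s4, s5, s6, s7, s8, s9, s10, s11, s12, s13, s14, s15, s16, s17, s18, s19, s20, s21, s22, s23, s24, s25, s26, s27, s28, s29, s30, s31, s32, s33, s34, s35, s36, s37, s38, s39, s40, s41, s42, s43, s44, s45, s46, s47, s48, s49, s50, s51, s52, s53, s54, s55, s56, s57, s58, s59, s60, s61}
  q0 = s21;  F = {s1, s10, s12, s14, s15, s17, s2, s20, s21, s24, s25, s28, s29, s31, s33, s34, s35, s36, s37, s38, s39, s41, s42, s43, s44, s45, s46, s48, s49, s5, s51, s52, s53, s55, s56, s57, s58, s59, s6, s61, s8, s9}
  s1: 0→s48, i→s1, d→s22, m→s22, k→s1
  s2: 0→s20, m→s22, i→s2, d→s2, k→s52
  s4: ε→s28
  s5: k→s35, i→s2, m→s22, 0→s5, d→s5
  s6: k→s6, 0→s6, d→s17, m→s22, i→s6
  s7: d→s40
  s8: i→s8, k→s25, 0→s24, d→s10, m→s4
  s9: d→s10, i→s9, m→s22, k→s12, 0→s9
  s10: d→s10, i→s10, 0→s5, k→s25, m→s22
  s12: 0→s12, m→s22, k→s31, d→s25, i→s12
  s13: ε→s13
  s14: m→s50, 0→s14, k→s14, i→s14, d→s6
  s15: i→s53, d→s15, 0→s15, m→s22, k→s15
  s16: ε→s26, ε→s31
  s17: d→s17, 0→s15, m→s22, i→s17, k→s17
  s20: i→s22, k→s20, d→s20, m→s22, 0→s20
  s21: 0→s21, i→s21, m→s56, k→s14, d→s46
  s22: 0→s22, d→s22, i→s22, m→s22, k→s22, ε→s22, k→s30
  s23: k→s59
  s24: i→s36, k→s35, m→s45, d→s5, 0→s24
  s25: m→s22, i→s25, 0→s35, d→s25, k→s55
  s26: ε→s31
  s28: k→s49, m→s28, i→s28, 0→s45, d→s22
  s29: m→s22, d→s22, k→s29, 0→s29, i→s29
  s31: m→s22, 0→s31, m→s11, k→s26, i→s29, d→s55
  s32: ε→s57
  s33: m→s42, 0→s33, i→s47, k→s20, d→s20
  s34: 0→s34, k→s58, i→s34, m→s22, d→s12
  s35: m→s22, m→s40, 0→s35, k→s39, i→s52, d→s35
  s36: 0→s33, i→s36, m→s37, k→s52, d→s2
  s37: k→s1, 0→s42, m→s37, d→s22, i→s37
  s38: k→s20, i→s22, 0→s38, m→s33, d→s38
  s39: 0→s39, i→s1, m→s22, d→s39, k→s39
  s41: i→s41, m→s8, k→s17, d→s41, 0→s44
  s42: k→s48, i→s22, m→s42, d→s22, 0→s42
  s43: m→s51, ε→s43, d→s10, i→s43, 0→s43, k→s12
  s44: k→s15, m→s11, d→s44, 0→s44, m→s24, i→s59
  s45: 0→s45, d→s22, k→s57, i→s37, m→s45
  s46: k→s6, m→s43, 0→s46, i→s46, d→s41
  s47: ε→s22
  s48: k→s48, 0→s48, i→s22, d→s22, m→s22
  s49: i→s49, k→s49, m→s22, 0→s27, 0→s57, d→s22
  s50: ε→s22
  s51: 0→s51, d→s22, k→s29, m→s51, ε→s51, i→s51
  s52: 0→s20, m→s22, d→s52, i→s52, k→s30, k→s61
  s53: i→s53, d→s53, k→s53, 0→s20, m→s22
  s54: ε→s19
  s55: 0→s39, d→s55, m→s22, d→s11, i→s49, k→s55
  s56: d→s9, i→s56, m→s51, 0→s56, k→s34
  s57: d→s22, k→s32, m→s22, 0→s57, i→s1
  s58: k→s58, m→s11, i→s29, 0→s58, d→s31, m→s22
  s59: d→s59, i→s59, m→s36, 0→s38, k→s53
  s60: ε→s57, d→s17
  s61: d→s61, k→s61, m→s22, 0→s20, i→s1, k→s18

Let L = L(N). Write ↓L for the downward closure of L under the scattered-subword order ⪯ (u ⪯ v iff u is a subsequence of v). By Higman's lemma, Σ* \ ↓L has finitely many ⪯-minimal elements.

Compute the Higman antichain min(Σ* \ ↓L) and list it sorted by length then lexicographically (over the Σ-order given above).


|Q|=62, |F|=42, |δ|=240 (13 ε).
min D↑ (43 st, q0=0, F={10}): 0:d→1,m→2,i→0,0→0,k→3 1:d→4,m→5,i→1,0→1,k→6 2:d→7,m→8,i→2,0→2,k→9 3:d→6,m→10,i→3,0→3,k→3 4:d→4,m→11,i→4,0→12,k→13 5:d→14,m→8,i→5,0→5,k→15 6:d→13,m→10,i→6,0→6,k→6 7:d→14,m→10,i→7,0→7,k→15 8:d→10,m→8,i→8,0→8,k→16 9:d→15,m→10,i→9,0→9,k→17 10:d→10,m→10,i→10,0→10,k→10 11:d→14,m→18,i→11,0→19,k→20 12:d→12,m→19,i→21,0→12,k→22 13:d→13,m→10,i→13,0→22,k→13 14:d→14,m→10,i→14,0→23,k→20 15:d→20,m→10,i→15,0→15,k→24 16:d→10,m→10,i→16,0→16,k→16 17:d→24,m→10,i→16,0→17,k→17 18:d→10,m→18,i→18,0→25,k→26 19:d→23,m→25,i→27,0→19,k→28 20:d→20,m→10,i→20,0→28,k→29 21:d→21,m→27,i→21,0→30,k→31 22:d→22,m→10,i→31,0→22,k→22 23:d→23,m→10,i→32,0→23,k→28 24:d→29,m→10,i→16,0→24,k→24 25:d→10,m→25,i→33,0→25,k→34 26:d→10,m→10,i→26,0→34,k→26 27:d→32,m→33,i→27,0→35,k→36 28:d→28,m→10,i→36,0→28,k→37 29:d→29,m→10,i→26,0→37,k→29 30:d→30,m→35,i→10,0→30,k→38 31:d→31,m→10,i→31,0→38,k→31 32:d→32,m→10,i→32,0→38,k→36 33:d→10,m→33,i→33,0→39,k→40 34:d→10,m→10,i→40,0→34,k→34 35:d→38,m→39,i→10,0→35,k→38 36:d→36,m→10,i→36,0→38,k→41 37:d→37,m→10,i→40,0→37,k→37 38:d→38,m→10,i→10,0→38,k→38 39:d→10,m→39,i→10,0→39,k→42 40:d→10,m→10,i→40,0→42,k→40 41:d→41,m→10,i→40,0→38,k→41 42:d→10,m→10,i→10,0→42,k→42.
'km': |S_i|=[53, 30, 5] end={s11,s22,s30,s40,s50} — reject; 2/2 del acc.
'mdm': run [53, 42, 26, 4] end={s11,s22,s30,s40} rej; 3/3 deletions ∈↓L.
'mmd': |S_i|=[53, 42, 17, 2] end={s22,s30} — reject; 3/3 single-dels accept.
'mkkid': N↓-sim [53, 42, 24, 18, 9, 2] end={s22,s30} — reject; 5/5 single-dels accept.
'dd0i0i': |S_i|=[53, 47, 38, 29, 17, 8, 3] end={s22,s30,s47} — reject; 6/6 deletions ∈↓L.
5 words, ⪯-incomp.

Antichain: [km, mdm, mmd, mkkid, dd0i0i].


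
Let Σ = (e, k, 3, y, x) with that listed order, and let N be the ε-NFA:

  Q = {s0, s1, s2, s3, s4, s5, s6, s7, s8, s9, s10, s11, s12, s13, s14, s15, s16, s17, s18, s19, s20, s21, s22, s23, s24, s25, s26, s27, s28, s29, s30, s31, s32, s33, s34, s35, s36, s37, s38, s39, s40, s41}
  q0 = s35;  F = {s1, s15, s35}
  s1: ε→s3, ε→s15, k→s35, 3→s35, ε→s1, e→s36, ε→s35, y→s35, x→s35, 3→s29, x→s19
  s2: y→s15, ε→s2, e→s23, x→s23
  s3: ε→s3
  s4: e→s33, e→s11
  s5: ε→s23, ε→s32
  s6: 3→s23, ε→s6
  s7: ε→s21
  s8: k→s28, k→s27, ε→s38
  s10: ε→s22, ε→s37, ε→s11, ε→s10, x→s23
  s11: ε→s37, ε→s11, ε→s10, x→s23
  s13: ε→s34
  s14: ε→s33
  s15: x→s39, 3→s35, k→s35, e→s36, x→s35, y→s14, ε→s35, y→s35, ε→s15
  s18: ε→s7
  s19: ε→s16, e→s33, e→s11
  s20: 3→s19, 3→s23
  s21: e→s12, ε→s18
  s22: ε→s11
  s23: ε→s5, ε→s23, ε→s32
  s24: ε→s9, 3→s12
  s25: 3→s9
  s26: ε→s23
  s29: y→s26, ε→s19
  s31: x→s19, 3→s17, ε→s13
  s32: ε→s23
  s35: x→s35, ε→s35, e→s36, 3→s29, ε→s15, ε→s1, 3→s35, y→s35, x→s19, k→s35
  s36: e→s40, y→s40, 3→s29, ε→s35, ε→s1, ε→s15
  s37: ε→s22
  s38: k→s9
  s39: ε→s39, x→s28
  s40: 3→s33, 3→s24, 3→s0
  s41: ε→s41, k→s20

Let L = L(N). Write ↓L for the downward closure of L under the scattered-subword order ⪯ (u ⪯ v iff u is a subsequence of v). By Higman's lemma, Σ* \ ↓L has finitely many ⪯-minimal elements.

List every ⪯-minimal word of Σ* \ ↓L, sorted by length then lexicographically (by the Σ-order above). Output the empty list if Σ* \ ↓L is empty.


A = [].

|Q|=42, |F|=3, |δ|=93 (43 ε).
min D↑ (1 st, q0=0, F={}): 0:e→0,k→0,3→0,y→0,x→0 (ε-aug+det+¬).
L(D↑) = ∅ ⇒ ↓L = Σ*.


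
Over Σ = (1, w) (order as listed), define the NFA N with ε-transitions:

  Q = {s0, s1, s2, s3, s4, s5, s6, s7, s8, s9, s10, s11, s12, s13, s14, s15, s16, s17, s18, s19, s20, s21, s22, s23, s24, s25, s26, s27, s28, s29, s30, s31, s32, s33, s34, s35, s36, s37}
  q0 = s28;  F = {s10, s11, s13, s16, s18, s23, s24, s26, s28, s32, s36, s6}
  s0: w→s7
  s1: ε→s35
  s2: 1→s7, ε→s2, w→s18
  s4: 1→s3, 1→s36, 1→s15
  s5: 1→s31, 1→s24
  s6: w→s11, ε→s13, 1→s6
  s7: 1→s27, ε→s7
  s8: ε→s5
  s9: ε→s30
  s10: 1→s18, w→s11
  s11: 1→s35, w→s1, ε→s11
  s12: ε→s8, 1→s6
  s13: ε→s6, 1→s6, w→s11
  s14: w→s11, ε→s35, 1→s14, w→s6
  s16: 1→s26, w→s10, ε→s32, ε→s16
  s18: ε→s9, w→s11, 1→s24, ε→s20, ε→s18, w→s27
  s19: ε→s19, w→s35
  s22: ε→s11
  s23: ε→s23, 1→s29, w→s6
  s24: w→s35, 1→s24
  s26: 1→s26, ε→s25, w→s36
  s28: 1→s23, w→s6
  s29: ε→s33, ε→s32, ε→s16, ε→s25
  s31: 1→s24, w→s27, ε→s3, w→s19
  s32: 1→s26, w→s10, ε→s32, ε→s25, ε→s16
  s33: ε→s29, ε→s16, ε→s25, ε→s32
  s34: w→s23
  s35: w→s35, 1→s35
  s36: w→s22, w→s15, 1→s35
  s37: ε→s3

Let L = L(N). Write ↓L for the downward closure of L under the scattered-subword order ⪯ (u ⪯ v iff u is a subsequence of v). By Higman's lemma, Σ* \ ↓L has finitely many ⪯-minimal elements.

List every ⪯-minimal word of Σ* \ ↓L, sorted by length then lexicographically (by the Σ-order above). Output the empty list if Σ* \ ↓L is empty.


min(Σ*\↓L) = [ww1, www, 111w1, 11w11w].

|Q|=38, |F|=12, |δ|=78 (32 ε).
min D↑ (11 st, q0=0, F={7}): 0:1→1,w→2 1:1→3,w→2 2:1→2,w→4 3:1→5,w→6 4:1→7,w→7 5:1→5,w→8 6:1→9,w→4 7:1→7,w→7 8:1→7,w→4 9:1→10,w→4 10:1→10,w→7 (ε-aug+det+¬).
'ww1': |S_i|=[23, 15, 6, 1] end={s35} ∉↓L; 3/3 single-dels accept.
'www': |S_i|=[23, 15, 6, 2] end={s1,s35} ∉↓L; 3/3 del acc.
'111w1': run [23, 22, 21, 16, 7, 1] end={s35} ∉↓L; 5/5 del acc.
'11w11w': run [23, 22, 21, 13, 9, 2, 1] end={s35} — reject; 6/6 single-dels accept.
4 obstructions.


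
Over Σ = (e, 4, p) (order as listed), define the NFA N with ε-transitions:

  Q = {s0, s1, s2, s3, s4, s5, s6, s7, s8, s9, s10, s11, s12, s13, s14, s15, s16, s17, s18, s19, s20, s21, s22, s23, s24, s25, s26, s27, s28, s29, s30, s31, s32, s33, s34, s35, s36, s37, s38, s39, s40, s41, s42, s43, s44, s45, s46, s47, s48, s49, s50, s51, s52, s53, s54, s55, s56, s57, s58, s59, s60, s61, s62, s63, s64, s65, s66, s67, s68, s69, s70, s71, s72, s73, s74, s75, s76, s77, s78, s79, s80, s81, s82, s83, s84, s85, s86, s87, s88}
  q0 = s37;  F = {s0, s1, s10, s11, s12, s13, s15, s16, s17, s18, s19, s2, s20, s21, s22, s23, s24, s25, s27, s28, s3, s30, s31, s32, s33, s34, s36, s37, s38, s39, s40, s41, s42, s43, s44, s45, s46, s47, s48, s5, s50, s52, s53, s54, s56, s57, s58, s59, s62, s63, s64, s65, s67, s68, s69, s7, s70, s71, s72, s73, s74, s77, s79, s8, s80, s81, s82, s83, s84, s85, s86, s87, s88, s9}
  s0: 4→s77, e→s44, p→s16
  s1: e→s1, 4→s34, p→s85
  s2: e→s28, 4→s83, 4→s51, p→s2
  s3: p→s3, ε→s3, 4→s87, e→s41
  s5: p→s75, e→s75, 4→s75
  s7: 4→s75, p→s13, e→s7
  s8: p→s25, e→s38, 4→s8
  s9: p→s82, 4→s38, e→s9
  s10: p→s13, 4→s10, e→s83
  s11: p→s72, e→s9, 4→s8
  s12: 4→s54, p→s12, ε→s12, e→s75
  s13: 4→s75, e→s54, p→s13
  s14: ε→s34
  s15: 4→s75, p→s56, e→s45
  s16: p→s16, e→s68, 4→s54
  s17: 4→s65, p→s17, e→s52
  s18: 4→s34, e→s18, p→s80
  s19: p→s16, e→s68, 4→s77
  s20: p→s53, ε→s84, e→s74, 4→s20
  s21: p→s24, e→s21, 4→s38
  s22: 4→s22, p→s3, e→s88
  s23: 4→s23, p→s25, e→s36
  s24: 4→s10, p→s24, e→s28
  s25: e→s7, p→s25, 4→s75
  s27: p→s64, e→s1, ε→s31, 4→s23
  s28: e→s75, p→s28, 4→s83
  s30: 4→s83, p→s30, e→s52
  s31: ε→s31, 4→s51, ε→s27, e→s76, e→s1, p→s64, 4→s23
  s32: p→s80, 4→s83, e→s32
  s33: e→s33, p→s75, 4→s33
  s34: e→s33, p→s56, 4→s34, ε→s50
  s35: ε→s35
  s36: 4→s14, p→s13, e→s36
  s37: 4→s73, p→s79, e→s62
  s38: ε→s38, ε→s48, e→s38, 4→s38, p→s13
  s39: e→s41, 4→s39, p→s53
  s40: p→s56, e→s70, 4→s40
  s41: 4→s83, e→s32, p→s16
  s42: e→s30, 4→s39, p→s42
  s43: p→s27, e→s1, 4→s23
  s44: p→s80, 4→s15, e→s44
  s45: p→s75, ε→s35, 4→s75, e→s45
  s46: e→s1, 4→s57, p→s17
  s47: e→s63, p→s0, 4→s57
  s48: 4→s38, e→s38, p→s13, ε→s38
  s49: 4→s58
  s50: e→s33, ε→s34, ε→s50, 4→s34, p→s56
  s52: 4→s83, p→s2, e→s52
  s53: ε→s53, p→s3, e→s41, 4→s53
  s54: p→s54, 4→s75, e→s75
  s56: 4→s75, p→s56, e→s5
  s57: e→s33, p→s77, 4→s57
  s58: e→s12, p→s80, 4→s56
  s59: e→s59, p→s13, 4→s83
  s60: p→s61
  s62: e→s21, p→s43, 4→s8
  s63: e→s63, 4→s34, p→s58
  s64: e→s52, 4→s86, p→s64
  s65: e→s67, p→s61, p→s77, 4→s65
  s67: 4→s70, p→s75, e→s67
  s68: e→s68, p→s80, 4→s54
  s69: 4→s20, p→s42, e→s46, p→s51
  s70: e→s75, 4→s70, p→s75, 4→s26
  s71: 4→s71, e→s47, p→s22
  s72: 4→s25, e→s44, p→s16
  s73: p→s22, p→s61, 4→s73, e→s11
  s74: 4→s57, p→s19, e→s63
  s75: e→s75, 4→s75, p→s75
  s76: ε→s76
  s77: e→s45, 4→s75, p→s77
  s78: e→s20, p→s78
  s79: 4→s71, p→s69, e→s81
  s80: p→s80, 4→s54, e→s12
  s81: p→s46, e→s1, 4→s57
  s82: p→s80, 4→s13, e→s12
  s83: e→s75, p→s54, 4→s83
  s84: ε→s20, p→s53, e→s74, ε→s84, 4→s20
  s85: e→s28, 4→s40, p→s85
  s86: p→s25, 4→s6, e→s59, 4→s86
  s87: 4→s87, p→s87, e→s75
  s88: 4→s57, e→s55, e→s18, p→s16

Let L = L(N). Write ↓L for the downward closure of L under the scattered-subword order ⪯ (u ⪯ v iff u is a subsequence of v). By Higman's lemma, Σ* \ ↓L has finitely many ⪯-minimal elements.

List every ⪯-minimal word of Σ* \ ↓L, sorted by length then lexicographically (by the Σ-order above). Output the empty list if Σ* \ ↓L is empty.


Antichain: [e4p4, eepee, 4ep44, 4pp4e, pe4ep, pppe4e].

|Q|=89, |F|=74, |δ|=257 (19 ε).
min D↑ (71 st, q0=0, F={31}): 0:e→1,4→2,p→3 1:e→4,4→5,p→6 2:e→7,4→2,p→8 3:e→9,4→10,p→11 4:e→4,4→12,p→13 5:e→12,4→5,p→14 6:e→15,4→16,p→17 7:e→18,4→5,p→19 8:e→20,4→8,p→21 9:e→15,4→22,p→23 10:e→24,4→10,p→8 11:e→23,4→25,p→26 12:e→12,4→12,p→27 13:e→28,4→29,p→13 14:e→30,4→31,p→14 15:e→15,4→32,p→33 16:e→34,4→16,p→14 17:e→15,4→16,p→35 18:e→18,4→12,p→36 19:e→37,4→14,p→38 20:e→39,4→22,p→38 21:e→40,4→41,p→21 22:e→42,4→22,p→43 23:e→15,4→22,p→44 24:e→45,4→22,p→46 25:e→47,4→25,p→48 26:e→49,4→50,p→26 27:e→51,4→31,p→27 28:e→31,4→52,p→28 29:e→52,4→29,p→27 30:e→30,4→31,p→27 31:e→31,4→31,p→31 32:e→42,4→32,p→53 33:e→28,4→54,p→33 34:e→34,4→32,p→27 35:e→55,4→56,p→35 36:e→57,4→27,p→58 37:e→37,4→59,p→58 38:e→60,4→51,p→38 39:e→39,4→32,p→58 40:e→61,4→52,p→38 41:e→31,4→41,p→41 42:e→42,4→42,p→31 43:e→62,4→31,p→43 44:e→55,4→63,p→44 45:e→45,4→32,p→64 46:e→37,4→43,p→38 47:e→45,4→22,p→65 48:e→40,4→48,p→21 49:e→55,4→52,p→49 50:e→40,4→50,p→48 51:e→31,4→31,p→51 52:e→31,4→52,p→51 53:e→66,4→31,p→53 54:e→67,4→54,p→53 55:e→55,4→52,p→68 56:e→69,4→56,p→14 57:e→31,4→51,p→57 58:e→57,4→51,p→58 59:e→62,4→31,p→53 60:e→60,4→51,p→58 61:e→61,4→52,p→58 62:e→62,4→31,p→31 63:e→70,4→63,p→43 64:e→57,4→53,p→58 65:e→60,4→43,p→38 66:e→31,4→31,p→31 67:e→31,4→67,p→31 68:e→28,4→52,p→68 69:e→69,4→52,p→27 70:e→70,4→67,p→31.
'e4p4': run [83, 70, 33, 11, 1] end={s75} rej; 4/4 deletions ∈↓L.
'eepee': |S_i|=[83, 70, 43, 19, 8, 1] end={s75} — reject; 5/5 single-dels accept.
'4ep44': run [83, 62, 45, 21, 11, 1] end={s75} ∉↓L; 5/5 single-dels accept.
'4pp4e': N↓-sim [83, 62, 36, 19, 4, 1] end={s75} — reject; 5/5 del acc.
'pe4ep': run [83, 74, 51, 21, 8, 1] end={s75} — reject; 5/5 single-dels accept.
'pppe4e': run [83, 74, 67, 43, 23, 6, 1] end={s75} ∉↓L; 6/6 deletions ∈↓L.
6 minimals (antichain).
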